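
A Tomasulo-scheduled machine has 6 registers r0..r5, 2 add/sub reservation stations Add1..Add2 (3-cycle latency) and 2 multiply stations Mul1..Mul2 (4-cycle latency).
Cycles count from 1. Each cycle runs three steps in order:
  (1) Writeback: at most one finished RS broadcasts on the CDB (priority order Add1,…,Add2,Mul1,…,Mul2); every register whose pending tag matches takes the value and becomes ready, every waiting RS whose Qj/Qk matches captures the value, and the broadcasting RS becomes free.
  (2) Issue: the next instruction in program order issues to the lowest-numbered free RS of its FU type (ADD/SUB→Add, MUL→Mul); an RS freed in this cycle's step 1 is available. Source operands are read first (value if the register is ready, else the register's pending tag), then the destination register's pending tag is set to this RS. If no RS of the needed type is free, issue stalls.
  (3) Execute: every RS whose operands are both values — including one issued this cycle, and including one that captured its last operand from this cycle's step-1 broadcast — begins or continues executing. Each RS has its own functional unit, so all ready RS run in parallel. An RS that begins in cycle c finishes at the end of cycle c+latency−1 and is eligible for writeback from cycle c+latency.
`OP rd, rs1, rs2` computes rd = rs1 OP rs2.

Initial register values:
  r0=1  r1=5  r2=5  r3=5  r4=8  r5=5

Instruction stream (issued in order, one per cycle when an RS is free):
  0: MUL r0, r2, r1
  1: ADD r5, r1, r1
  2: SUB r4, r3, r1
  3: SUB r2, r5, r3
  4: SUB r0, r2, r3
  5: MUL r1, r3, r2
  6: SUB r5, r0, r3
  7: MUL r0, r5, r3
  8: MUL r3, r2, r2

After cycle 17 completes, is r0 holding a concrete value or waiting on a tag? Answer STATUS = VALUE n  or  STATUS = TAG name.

c1: issue MUL r0<-Mul1 | r0:Mul1,r1:5,r2:5,r3:5,r4:8,r5:5
c2: issue ADD r5<-Add1 | r0:Mul1,r1:5,r2:5,r3:5,r4:8,r5:Add1
c3: issue SUB r4<-Add2 | r0:Mul1,r1:5,r2:5,r3:5,r4:Add2,r5:Add1
c4: stall | r0:Mul1,r1:5,r2:5,r3:5,r4:Add2,r5:Add1
c5: CDB Add1=10; issue SUB r2<-Add1 | r0:Mul1,r1:5,r2:Add1,r3:5,r4:Add2,r5:10
c6: CDB Add2=0; issue SUB r0<-Add2 | r0:Add2,r1:5,r2:Add1,r3:5,r4:0,r5:10
c7: CDB Mul1=25; issue MUL r1<-Mul1 | r0:Add2,r1:Mul1,r2:Add1,r3:5,r4:0,r5:10
c8: CDB Add1=5; issue SUB r5<-Add1 | r0:Add2,r1:Mul1,r2:5,r3:5,r4:0,r5:Add1
c9: issue MUL r0<-Mul2 | r0:Mul2,r1:Mul1,r2:5,r3:5,r4:0,r5:Add1
c10: stall | r0:Mul2,r1:Mul1,r2:5,r3:5,r4:0,r5:Add1
c11: CDB Add2=0; stall | r0:Mul2,r1:Mul1,r2:5,r3:5,r4:0,r5:Add1
c12: CDB Mul1=25; issue MUL r3<-Mul1 | r0:Mul2,r1:25,r2:5,r3:Mul1,r4:0,r5:Add1
c13: - | r0:Mul2,r1:25,r2:5,r3:Mul1,r4:0,r5:Add1
c14: CDB Add1=-5 | r0:Mul2,r1:25,r2:5,r3:Mul1,r4:0,r5:-5
c15: - | r0:Mul2,r1:25,r2:5,r3:Mul1,r4:0,r5:-5
c16: CDB Mul1=25 | r0:Mul2,r1:25,r2:5,r3:25,r4:0,r5:-5
c17: - | r0:Mul2,r1:25,r2:5,r3:25,r4:0,r5:-5

STATUS = TAG Mul2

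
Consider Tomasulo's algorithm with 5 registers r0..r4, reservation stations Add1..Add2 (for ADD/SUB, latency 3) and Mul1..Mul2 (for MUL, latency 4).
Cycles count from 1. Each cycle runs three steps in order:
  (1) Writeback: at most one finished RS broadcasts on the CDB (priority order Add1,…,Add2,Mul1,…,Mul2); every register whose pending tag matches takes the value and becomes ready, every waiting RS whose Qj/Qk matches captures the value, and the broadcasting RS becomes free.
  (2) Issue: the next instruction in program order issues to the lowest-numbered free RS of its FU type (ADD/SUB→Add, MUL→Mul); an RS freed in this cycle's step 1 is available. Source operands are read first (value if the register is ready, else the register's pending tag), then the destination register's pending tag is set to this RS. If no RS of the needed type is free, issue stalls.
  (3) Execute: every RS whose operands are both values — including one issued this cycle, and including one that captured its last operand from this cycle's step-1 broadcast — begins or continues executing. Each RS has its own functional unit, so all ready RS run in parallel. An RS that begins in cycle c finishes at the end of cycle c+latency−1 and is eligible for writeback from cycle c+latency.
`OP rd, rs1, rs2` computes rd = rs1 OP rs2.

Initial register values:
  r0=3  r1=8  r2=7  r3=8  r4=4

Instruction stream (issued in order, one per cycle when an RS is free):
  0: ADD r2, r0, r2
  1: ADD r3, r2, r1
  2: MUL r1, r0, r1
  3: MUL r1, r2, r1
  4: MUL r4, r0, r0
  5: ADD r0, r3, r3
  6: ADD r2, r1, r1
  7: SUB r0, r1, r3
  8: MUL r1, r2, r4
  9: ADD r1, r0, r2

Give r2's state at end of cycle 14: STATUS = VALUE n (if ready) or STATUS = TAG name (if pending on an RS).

  c1: issue ADD r2<-Add1  regs: r0:3,r1:8,r2:Add1,r3:8,r4:4
  c2: issue ADD r3<-Add2  regs: r0:3,r1:8,r2:Add1,r3:Add2,r4:4
  c3: issue MUL r1<-Mul1  regs: r0:3,r1:Mul1,r2:Add1,r3:Add2,r4:4
  c4: CDB Add1=10; issue MUL r1<-Mul2  regs: r0:3,r1:Mul2,r2:10,r3:Add2,r4:4
  c5: stall  regs: r0:3,r1:Mul2,r2:10,r3:Add2,r4:4
  c6: stall  regs: r0:3,r1:Mul2,r2:10,r3:Add2,r4:4
  c7: CDB Add2=18; stall  regs: r0:3,r1:Mul2,r2:10,r3:18,r4:4
  c8: CDB Mul1=24; issue MUL r4<-Mul1  regs: r0:3,r1:Mul2,r2:10,r3:18,r4:Mul1
  c9: issue ADD r0<-Add1  regs: r0:Add1,r1:Mul2,r2:10,r3:18,r4:Mul1
  c10: issue ADD r2<-Add2  regs: r0:Add1,r1:Mul2,r2:Add2,r3:18,r4:Mul1
  c11: stall  regs: r0:Add1,r1:Mul2,r2:Add2,r3:18,r4:Mul1
  c12: CDB Add1=36; issue SUB r0<-Add1  regs: r0:Add1,r1:Mul2,r2:Add2,r3:18,r4:Mul1
  c13: CDB Mul1=9; issue MUL r1<-Mul1  regs: r0:Add1,r1:Mul1,r2:Add2,r3:18,r4:9
  c14: CDB Mul2=240; stall  regs: r0:Add1,r1:Mul1,r2:Add2,r3:18,r4:9

STATUS = TAG Add2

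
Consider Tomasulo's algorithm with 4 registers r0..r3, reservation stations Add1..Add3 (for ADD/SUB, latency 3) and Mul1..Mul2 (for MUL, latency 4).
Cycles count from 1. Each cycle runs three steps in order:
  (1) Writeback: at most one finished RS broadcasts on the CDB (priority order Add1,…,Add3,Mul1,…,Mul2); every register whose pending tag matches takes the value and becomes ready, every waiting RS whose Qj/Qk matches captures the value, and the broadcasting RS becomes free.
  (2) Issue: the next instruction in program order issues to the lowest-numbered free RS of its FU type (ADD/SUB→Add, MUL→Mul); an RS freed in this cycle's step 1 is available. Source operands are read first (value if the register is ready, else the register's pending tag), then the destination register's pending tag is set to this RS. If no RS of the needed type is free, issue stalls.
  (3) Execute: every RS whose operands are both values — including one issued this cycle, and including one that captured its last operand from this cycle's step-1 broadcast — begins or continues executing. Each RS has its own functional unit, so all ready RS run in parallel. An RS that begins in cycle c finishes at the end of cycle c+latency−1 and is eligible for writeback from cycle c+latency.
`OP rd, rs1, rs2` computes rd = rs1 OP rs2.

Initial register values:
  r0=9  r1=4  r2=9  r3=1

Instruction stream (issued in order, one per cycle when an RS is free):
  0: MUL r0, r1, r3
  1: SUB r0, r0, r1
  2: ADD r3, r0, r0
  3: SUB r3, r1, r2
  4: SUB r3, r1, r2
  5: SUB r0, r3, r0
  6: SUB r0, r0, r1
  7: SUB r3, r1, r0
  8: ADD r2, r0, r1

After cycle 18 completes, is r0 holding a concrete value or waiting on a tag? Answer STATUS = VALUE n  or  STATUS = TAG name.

STATUS = VALUE -9

c1: issue MUL r0<-Mul1 | r0:Mul1,r1:4,r2:9,r3:1
c2: issue SUB r0<-Add1 | r0:Add1,r1:4,r2:9,r3:1
c3: issue ADD r3<-Add2 | r0:Add1,r1:4,r2:9,r3:Add2
c4: issue SUB r3<-Add3 | r0:Add1,r1:4,r2:9,r3:Add3
c5: CDB Mul1=4; stall | r0:Add1,r1:4,r2:9,r3:Add3
c6: stall | r0:Add1,r1:4,r2:9,r3:Add3
c7: CDB Add3=-5; issue SUB r3<-Add3 | r0:Add1,r1:4,r2:9,r3:Add3
c8: CDB Add1=0; issue SUB r0<-Add1 | r0:Add1,r1:4,r2:9,r3:Add3
c9: stall | r0:Add1,r1:4,r2:9,r3:Add3
c10: CDB Add3=-5; issue SUB r0<-Add3 | r0:Add3,r1:4,r2:9,r3:-5
c11: CDB Add2=0; issue SUB r3<-Add2 | r0:Add3,r1:4,r2:9,r3:Add2
c12: stall | r0:Add3,r1:4,r2:9,r3:Add2
c13: CDB Add1=-5; issue ADD r2<-Add1 | r0:Add3,r1:4,r2:Add1,r3:Add2
c14: - | r0:Add3,r1:4,r2:Add1,r3:Add2
c15: - | r0:Add3,r1:4,r2:Add1,r3:Add2
c16: CDB Add3=-9 | r0:-9,r1:4,r2:Add1,r3:Add2
c17: - | r0:-9,r1:4,r2:Add1,r3:Add2
c18: - | r0:-9,r1:4,r2:Add1,r3:Add2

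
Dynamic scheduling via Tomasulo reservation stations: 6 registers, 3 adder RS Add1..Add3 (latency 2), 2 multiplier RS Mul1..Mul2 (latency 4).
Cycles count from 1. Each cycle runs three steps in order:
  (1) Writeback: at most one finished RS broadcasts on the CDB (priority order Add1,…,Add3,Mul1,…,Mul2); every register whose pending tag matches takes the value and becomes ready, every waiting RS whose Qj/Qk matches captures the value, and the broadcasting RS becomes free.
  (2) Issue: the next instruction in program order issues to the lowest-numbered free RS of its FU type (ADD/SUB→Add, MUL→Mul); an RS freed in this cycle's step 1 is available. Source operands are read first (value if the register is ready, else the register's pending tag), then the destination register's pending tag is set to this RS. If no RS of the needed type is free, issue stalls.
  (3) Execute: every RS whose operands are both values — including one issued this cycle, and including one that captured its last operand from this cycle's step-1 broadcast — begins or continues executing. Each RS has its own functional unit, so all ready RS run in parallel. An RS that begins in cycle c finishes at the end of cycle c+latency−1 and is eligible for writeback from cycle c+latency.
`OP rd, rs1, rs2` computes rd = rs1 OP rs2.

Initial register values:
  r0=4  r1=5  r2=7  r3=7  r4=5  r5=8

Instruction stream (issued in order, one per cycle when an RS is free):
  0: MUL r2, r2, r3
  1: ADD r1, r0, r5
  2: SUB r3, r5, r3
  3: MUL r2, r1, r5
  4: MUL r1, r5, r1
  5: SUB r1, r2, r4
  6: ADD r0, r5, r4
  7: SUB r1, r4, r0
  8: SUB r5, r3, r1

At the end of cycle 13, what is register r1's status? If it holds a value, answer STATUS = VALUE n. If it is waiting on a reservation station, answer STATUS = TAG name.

cycle 1: issue MUL r2<-Mul1 // r0:4,r1:5,r2:Mul1,r3:7,r4:5,r5:8
cycle 2: issue ADD r1<-Add1 // r0:4,r1:Add1,r2:Mul1,r3:7,r4:5,r5:8
cycle 3: issue SUB r3<-Add2 // r0:4,r1:Add1,r2:Mul1,r3:Add2,r4:5,r5:8
cycle 4: CDB Add1=12; issue MUL r2<-Mul2 // r0:4,r1:12,r2:Mul2,r3:Add2,r4:5,r5:8
cycle 5: CDB Add2=1; stall // r0:4,r1:12,r2:Mul2,r3:1,r4:5,r5:8
cycle 6: CDB Mul1=49; issue MUL r1<-Mul1 // r0:4,r1:Mul1,r2:Mul2,r3:1,r4:5,r5:8
cycle 7: issue SUB r1<-Add1 // r0:4,r1:Add1,r2:Mul2,r3:1,r4:5,r5:8
cycle 8: CDB Mul2=96; issue ADD r0<-Add2 // r0:Add2,r1:Add1,r2:96,r3:1,r4:5,r5:8
cycle 9: issue SUB r1<-Add3 // r0:Add2,r1:Add3,r2:96,r3:1,r4:5,r5:8
cycle 10: CDB Add1=91; issue SUB r5<-Add1 // r0:Add2,r1:Add3,r2:96,r3:1,r4:5,r5:Add1
cycle 11: CDB Add2=13 // r0:13,r1:Add3,r2:96,r3:1,r4:5,r5:Add1
cycle 12: CDB Mul1=96 // r0:13,r1:Add3,r2:96,r3:1,r4:5,r5:Add1
cycle 13: CDB Add3=-8 // r0:13,r1:-8,r2:96,r3:1,r4:5,r5:Add1

STATUS = VALUE -8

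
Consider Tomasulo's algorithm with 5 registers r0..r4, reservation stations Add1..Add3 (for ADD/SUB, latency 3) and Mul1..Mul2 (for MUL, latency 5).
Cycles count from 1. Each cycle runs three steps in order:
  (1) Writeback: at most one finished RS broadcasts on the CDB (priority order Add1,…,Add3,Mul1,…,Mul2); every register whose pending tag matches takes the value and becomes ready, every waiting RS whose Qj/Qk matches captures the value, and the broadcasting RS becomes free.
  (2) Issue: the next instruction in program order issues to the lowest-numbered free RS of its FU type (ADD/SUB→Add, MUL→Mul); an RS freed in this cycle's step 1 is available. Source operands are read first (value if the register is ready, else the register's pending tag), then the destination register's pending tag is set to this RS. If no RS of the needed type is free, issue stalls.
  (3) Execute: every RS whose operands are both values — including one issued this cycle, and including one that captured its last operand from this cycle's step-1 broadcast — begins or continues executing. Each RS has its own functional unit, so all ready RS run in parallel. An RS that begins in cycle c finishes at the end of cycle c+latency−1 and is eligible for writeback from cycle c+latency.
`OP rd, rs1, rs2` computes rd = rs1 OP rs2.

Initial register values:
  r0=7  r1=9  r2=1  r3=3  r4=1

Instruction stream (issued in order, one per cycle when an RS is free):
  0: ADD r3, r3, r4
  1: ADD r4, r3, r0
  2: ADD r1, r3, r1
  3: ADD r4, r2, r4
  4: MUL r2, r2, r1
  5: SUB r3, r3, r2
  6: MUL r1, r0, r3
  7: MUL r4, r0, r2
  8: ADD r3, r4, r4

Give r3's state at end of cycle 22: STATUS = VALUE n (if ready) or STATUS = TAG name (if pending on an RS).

STATUS = VALUE 182

cycle 1: issue ADD r3<-Add1 // r0:7,r1:9,r2:1,r3:Add1,r4:1
cycle 2: issue ADD r4<-Add2 // r0:7,r1:9,r2:1,r3:Add1,r4:Add2
cycle 3: issue ADD r1<-Add3 // r0:7,r1:Add3,r2:1,r3:Add1,r4:Add2
cycle 4: CDB Add1=4; issue ADD r4<-Add1 // r0:7,r1:Add3,r2:1,r3:4,r4:Add1
cycle 5: issue MUL r2<-Mul1 // r0:7,r1:Add3,r2:Mul1,r3:4,r4:Add1
cycle 6: stall // r0:7,r1:Add3,r2:Mul1,r3:4,r4:Add1
cycle 7: CDB Add2=11; issue SUB r3<-Add2 // r0:7,r1:Add3,r2:Mul1,r3:Add2,r4:Add1
cycle 8: CDB Add3=13; issue MUL r1<-Mul2 // r0:7,r1:Mul2,r2:Mul1,r3:Add2,r4:Add1
cycle 9: stall // r0:7,r1:Mul2,r2:Mul1,r3:Add2,r4:Add1
cycle 10: CDB Add1=12; stall // r0:7,r1:Mul2,r2:Mul1,r3:Add2,r4:12
cycle 11: stall // r0:7,r1:Mul2,r2:Mul1,r3:Add2,r4:12
cycle 12: stall // r0:7,r1:Mul2,r2:Mul1,r3:Add2,r4:12
cycle 13: CDB Mul1=13; issue MUL r4<-Mul1 // r0:7,r1:Mul2,r2:13,r3:Add2,r4:Mul1
cycle 14: issue ADD r3<-Add1 // r0:7,r1:Mul2,r2:13,r3:Add1,r4:Mul1
cycle 15: - // r0:7,r1:Mul2,r2:13,r3:Add1,r4:Mul1
cycle 16: CDB Add2=-9 // r0:7,r1:Mul2,r2:13,r3:Add1,r4:Mul1
cycle 17: - // r0:7,r1:Mul2,r2:13,r3:Add1,r4:Mul1
cycle 18: CDB Mul1=91 // r0:7,r1:Mul2,r2:13,r3:Add1,r4:91
cycle 19: - // r0:7,r1:Mul2,r2:13,r3:Add1,r4:91
cycle 20: - // r0:7,r1:Mul2,r2:13,r3:Add1,r4:91
cycle 21: CDB Add1=182 // r0:7,r1:Mul2,r2:13,r3:182,r4:91
cycle 22: CDB Mul2=-63 // r0:7,r1:-63,r2:13,r3:182,r4:91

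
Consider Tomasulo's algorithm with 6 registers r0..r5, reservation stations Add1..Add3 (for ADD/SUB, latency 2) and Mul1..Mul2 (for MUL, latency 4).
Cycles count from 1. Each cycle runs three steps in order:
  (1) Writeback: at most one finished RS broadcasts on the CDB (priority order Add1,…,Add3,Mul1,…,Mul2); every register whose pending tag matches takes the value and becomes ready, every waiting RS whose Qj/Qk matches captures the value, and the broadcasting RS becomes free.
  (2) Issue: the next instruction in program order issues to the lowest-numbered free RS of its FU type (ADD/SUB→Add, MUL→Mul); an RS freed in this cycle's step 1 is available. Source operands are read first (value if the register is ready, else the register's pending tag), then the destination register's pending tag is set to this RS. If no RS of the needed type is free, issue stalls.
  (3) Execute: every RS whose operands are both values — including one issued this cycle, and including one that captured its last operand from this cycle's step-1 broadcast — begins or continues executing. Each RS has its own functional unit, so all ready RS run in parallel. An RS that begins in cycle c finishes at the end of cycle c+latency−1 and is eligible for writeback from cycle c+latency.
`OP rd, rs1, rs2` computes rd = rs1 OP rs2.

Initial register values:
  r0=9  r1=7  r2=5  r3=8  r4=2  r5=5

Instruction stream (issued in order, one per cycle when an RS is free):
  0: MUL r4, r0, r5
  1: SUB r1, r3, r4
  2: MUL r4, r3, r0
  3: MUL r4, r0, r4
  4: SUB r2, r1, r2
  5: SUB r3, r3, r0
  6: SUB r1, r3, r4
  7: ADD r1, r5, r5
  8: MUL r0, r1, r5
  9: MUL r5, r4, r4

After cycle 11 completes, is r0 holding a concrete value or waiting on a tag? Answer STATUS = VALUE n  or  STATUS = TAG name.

STATUS = TAG Mul2

c1: issue MUL r4<-Mul1 | r0:9,r1:7,r2:5,r3:8,r4:Mul1,r5:5
c2: issue SUB r1<-Add1 | r0:9,r1:Add1,r2:5,r3:8,r4:Mul1,r5:5
c3: issue MUL r4<-Mul2 | r0:9,r1:Add1,r2:5,r3:8,r4:Mul2,r5:5
c4: stall | r0:9,r1:Add1,r2:5,r3:8,r4:Mul2,r5:5
c5: CDB Mul1=45; issue MUL r4<-Mul1 | r0:9,r1:Add1,r2:5,r3:8,r4:Mul1,r5:5
c6: issue SUB r2<-Add2 | r0:9,r1:Add1,r2:Add2,r3:8,r4:Mul1,r5:5
c7: CDB Add1=-37; issue SUB r3<-Add1 | r0:9,r1:-37,r2:Add2,r3:Add1,r4:Mul1,r5:5
c8: CDB Mul2=72; issue SUB r1<-Add3 | r0:9,r1:Add3,r2:Add2,r3:Add1,r4:Mul1,r5:5
c9: CDB Add1=-1; issue ADD r1<-Add1 | r0:9,r1:Add1,r2:Add2,r3:-1,r4:Mul1,r5:5
c10: CDB Add2=-42; issue MUL r0<-Mul2 | r0:Mul2,r1:Add1,r2:-42,r3:-1,r4:Mul1,r5:5
c11: CDB Add1=10; stall | r0:Mul2,r1:10,r2:-42,r3:-1,r4:Mul1,r5:5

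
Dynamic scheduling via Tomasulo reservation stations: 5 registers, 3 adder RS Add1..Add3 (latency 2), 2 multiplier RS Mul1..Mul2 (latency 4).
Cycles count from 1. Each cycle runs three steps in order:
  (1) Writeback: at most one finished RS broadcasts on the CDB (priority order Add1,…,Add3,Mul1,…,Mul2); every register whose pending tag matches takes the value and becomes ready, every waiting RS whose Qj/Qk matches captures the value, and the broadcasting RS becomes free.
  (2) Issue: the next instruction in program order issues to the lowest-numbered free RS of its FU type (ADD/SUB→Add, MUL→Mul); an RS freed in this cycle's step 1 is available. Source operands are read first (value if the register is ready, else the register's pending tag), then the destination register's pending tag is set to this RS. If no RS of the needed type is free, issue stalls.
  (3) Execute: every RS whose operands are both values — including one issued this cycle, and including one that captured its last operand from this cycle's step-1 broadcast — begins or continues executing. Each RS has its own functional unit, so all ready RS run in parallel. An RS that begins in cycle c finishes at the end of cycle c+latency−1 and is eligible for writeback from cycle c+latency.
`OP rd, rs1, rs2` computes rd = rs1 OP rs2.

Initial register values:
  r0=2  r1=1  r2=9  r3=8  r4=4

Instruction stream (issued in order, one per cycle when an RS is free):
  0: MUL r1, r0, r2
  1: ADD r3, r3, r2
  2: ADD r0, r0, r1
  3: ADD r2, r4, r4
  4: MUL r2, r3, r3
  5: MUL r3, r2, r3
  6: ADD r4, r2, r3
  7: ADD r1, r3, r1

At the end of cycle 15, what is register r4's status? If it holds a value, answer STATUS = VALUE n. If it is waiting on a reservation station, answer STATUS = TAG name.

STATUS = VALUE 5202

c1: issue MUL r1<-Mul1 | r0:2,r1:Mul1,r2:9,r3:8,r4:4
c2: issue ADD r3<-Add1 | r0:2,r1:Mul1,r2:9,r3:Add1,r4:4
c3: issue ADD r0<-Add2 | r0:Add2,r1:Mul1,r2:9,r3:Add1,r4:4
c4: CDB Add1=17; issue ADD r2<-Add1 | r0:Add2,r1:Mul1,r2:Add1,r3:17,r4:4
c5: CDB Mul1=18; issue MUL r2<-Mul1 | r0:Add2,r1:18,r2:Mul1,r3:17,r4:4
c6: CDB Add1=8; issue MUL r3<-Mul2 | r0:Add2,r1:18,r2:Mul1,r3:Mul2,r4:4
c7: CDB Add2=20; issue ADD r4<-Add1 | r0:20,r1:18,r2:Mul1,r3:Mul2,r4:Add1
c8: issue ADD r1<-Add2 | r0:20,r1:Add2,r2:Mul1,r3:Mul2,r4:Add1
c9: CDB Mul1=289 | r0:20,r1:Add2,r2:289,r3:Mul2,r4:Add1
c10: - | r0:20,r1:Add2,r2:289,r3:Mul2,r4:Add1
c11: - | r0:20,r1:Add2,r2:289,r3:Mul2,r4:Add1
c12: - | r0:20,r1:Add2,r2:289,r3:Mul2,r4:Add1
c13: CDB Mul2=4913 | r0:20,r1:Add2,r2:289,r3:4913,r4:Add1
c14: - | r0:20,r1:Add2,r2:289,r3:4913,r4:Add1
c15: CDB Add1=5202 | r0:20,r1:Add2,r2:289,r3:4913,r4:5202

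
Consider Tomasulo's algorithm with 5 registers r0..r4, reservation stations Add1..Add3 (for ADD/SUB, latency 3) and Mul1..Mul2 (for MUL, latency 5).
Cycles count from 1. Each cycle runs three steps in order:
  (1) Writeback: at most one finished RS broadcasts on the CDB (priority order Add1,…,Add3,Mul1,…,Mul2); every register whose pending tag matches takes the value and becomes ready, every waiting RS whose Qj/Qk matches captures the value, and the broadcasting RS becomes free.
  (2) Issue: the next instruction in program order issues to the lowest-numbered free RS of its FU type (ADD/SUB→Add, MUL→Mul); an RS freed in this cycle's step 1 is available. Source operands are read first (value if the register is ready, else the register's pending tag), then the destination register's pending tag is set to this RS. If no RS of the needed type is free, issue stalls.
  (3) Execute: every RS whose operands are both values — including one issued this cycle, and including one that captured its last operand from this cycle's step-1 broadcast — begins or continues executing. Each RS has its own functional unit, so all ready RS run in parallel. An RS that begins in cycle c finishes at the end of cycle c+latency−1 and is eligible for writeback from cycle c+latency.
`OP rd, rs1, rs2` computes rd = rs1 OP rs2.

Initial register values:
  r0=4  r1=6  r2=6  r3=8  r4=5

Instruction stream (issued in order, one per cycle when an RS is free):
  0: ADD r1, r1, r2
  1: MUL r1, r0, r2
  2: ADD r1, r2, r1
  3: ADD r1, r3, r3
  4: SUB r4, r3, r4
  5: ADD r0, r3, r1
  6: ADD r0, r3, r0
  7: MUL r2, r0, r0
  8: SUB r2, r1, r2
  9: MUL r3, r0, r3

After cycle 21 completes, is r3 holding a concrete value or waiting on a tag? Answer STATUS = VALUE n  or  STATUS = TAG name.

STATUS = VALUE 256

  c1: issue ADD r1<-Add1  regs: r0:4,r1:Add1,r2:6,r3:8,r4:5
  c2: issue MUL r1<-Mul1  regs: r0:4,r1:Mul1,r2:6,r3:8,r4:5
  c3: issue ADD r1<-Add2  regs: r0:4,r1:Add2,r2:6,r3:8,r4:5
  c4: CDB Add1=12; issue ADD r1<-Add1  regs: r0:4,r1:Add1,r2:6,r3:8,r4:5
  c5: issue SUB r4<-Add3  regs: r0:4,r1:Add1,r2:6,r3:8,r4:Add3
  c6: stall  regs: r0:4,r1:Add1,r2:6,r3:8,r4:Add3
  c7: CDB Add1=16; issue ADD r0<-Add1  regs: r0:Add1,r1:16,r2:6,r3:8,r4:Add3
  c8: CDB Add3=3; issue ADD r0<-Add3  regs: r0:Add3,r1:16,r2:6,r3:8,r4:3
  c9: CDB Mul1=24; issue MUL r2<-Mul1  regs: r0:Add3,r1:16,r2:Mul1,r3:8,r4:3
  c10: CDB Add1=24; issue SUB r2<-Add1  regs: r0:Add3,r1:16,r2:Add1,r3:8,r4:3
  c11: issue MUL r3<-Mul2  regs: r0:Add3,r1:16,r2:Add1,r3:Mul2,r4:3
  c12: CDB Add2=30  regs: r0:Add3,r1:16,r2:Add1,r3:Mul2,r4:3
  c13: CDB Add3=32  regs: r0:32,r1:16,r2:Add1,r3:Mul2,r4:3
  c14: -  regs: r0:32,r1:16,r2:Add1,r3:Mul2,r4:3
  c15: -  regs: r0:32,r1:16,r2:Add1,r3:Mul2,r4:3
  c16: -  regs: r0:32,r1:16,r2:Add1,r3:Mul2,r4:3
  c17: -  regs: r0:32,r1:16,r2:Add1,r3:Mul2,r4:3
  c18: CDB Mul1=1024  regs: r0:32,r1:16,r2:Add1,r3:Mul2,r4:3
  c19: CDB Mul2=256  regs: r0:32,r1:16,r2:Add1,r3:256,r4:3
  c20: -  regs: r0:32,r1:16,r2:Add1,r3:256,r4:3
  c21: CDB Add1=-1008  regs: r0:32,r1:16,r2:-1008,r3:256,r4:3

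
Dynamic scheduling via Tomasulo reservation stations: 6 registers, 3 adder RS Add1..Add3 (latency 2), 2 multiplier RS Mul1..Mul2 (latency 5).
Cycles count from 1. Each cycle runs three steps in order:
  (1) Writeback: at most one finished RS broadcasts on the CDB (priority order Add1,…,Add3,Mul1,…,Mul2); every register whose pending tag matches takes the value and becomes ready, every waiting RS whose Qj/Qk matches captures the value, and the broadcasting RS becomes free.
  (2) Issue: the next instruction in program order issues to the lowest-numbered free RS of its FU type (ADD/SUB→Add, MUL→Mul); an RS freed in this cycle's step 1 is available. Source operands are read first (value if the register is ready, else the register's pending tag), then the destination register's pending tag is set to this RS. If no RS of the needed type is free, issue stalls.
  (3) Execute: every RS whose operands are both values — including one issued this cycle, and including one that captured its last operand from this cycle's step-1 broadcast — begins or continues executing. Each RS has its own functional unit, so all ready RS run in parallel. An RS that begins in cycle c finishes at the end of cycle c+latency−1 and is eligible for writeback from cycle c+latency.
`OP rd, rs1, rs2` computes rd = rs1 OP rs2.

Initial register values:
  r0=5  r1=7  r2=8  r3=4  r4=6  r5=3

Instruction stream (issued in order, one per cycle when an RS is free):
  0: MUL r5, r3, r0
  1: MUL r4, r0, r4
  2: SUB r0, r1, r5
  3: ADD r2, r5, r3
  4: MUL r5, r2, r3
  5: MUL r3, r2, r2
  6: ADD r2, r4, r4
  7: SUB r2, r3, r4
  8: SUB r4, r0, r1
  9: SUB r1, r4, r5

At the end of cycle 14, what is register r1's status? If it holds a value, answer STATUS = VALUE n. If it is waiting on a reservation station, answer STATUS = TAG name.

  c1: issue MUL r5<-Mul1  regs: r0:5,r1:7,r2:8,r3:4,r4:6,r5:Mul1
  c2: issue MUL r4<-Mul2  regs: r0:5,r1:7,r2:8,r3:4,r4:Mul2,r5:Mul1
  c3: issue SUB r0<-Add1  regs: r0:Add1,r1:7,r2:8,r3:4,r4:Mul2,r5:Mul1
  c4: issue ADD r2<-Add2  regs: r0:Add1,r1:7,r2:Add2,r3:4,r4:Mul2,r5:Mul1
  c5: stall  regs: r0:Add1,r1:7,r2:Add2,r3:4,r4:Mul2,r5:Mul1
  c6: CDB Mul1=20; issue MUL r5<-Mul1  regs: r0:Add1,r1:7,r2:Add2,r3:4,r4:Mul2,r5:Mul1
  c7: CDB Mul2=30; issue MUL r3<-Mul2  regs: r0:Add1,r1:7,r2:Add2,r3:Mul2,r4:30,r5:Mul1
  c8: CDB Add1=-13; issue ADD r2<-Add1  regs: r0:-13,r1:7,r2:Add1,r3:Mul2,r4:30,r5:Mul1
  c9: CDB Add2=24; issue SUB r2<-Add2  regs: r0:-13,r1:7,r2:Add2,r3:Mul2,r4:30,r5:Mul1
  c10: CDB Add1=60; issue SUB r4<-Add1  regs: r0:-13,r1:7,r2:Add2,r3:Mul2,r4:Add1,r5:Mul1
  c11: issue SUB r1<-Add3  regs: r0:-13,r1:Add3,r2:Add2,r3:Mul2,r4:Add1,r5:Mul1
  c12: CDB Add1=-20  regs: r0:-13,r1:Add3,r2:Add2,r3:Mul2,r4:-20,r5:Mul1
  c13: -  regs: r0:-13,r1:Add3,r2:Add2,r3:Mul2,r4:-20,r5:Mul1
  c14: CDB Mul1=96  regs: r0:-13,r1:Add3,r2:Add2,r3:Mul2,r4:-20,r5:96

STATUS = TAG Add3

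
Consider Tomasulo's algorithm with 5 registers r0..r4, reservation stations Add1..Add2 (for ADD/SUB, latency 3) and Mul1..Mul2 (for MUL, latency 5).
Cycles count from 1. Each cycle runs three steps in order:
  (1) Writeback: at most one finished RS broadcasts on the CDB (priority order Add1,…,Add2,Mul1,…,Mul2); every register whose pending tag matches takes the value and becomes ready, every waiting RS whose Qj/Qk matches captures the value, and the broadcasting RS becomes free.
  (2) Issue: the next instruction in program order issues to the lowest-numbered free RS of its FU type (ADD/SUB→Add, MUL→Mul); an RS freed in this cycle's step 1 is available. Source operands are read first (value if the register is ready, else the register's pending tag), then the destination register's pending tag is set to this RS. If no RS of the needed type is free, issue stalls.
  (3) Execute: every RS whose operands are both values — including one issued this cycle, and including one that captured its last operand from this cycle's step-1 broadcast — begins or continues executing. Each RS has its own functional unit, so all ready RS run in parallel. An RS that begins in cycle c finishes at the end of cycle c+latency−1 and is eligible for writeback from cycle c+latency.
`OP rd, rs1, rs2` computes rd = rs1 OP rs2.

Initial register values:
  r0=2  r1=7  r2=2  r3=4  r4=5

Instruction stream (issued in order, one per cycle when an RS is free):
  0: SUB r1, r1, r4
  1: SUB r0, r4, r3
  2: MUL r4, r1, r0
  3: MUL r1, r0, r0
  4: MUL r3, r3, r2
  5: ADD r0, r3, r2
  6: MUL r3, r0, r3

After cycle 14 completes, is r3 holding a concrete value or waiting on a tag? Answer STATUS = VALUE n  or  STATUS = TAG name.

c1: issue SUB r1<-Add1 | r0:2,r1:Add1,r2:2,r3:4,r4:5
c2: issue SUB r0<-Add2 | r0:Add2,r1:Add1,r2:2,r3:4,r4:5
c3: issue MUL r4<-Mul1 | r0:Add2,r1:Add1,r2:2,r3:4,r4:Mul1
c4: CDB Add1=2; issue MUL r1<-Mul2 | r0:Add2,r1:Mul2,r2:2,r3:4,r4:Mul1
c5: CDB Add2=1; stall | r0:1,r1:Mul2,r2:2,r3:4,r4:Mul1
c6: stall | r0:1,r1:Mul2,r2:2,r3:4,r4:Mul1
c7: stall | r0:1,r1:Mul2,r2:2,r3:4,r4:Mul1
c8: stall | r0:1,r1:Mul2,r2:2,r3:4,r4:Mul1
c9: stall | r0:1,r1:Mul2,r2:2,r3:4,r4:Mul1
c10: CDB Mul1=2; issue MUL r3<-Mul1 | r0:1,r1:Mul2,r2:2,r3:Mul1,r4:2
c11: CDB Mul2=1; issue ADD r0<-Add1 | r0:Add1,r1:1,r2:2,r3:Mul1,r4:2
c12: issue MUL r3<-Mul2 | r0:Add1,r1:1,r2:2,r3:Mul2,r4:2
c13: - | r0:Add1,r1:1,r2:2,r3:Mul2,r4:2
c14: - | r0:Add1,r1:1,r2:2,r3:Mul2,r4:2

STATUS = TAG Mul2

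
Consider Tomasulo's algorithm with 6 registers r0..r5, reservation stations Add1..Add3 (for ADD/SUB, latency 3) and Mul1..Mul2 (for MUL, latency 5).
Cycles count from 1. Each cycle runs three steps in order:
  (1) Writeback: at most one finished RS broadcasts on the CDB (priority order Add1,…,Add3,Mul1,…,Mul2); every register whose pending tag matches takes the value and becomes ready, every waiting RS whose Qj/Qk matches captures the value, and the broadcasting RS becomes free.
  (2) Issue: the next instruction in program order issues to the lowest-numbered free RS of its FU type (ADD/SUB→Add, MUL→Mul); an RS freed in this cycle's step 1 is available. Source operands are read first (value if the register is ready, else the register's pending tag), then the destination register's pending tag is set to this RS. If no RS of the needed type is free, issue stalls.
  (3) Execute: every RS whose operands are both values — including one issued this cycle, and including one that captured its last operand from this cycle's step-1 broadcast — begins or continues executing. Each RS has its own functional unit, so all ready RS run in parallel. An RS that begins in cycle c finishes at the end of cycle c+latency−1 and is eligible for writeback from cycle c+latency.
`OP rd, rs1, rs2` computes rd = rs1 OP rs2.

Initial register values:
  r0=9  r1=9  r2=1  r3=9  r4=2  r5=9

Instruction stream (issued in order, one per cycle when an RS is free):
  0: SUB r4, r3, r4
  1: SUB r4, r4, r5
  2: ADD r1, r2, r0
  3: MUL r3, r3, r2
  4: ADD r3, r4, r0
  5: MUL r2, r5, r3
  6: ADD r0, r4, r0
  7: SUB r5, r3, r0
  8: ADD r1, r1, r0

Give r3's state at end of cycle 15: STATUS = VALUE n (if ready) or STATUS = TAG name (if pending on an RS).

STATUS = VALUE 7

cycle 1: issue SUB r4<-Add1 // r0:9,r1:9,r2:1,r3:9,r4:Add1,r5:9
cycle 2: issue SUB r4<-Add2 // r0:9,r1:9,r2:1,r3:9,r4:Add2,r5:9
cycle 3: issue ADD r1<-Add3 // r0:9,r1:Add3,r2:1,r3:9,r4:Add2,r5:9
cycle 4: CDB Add1=7; issue MUL r3<-Mul1 // r0:9,r1:Add3,r2:1,r3:Mul1,r4:Add2,r5:9
cycle 5: issue ADD r3<-Add1 // r0:9,r1:Add3,r2:1,r3:Add1,r4:Add2,r5:9
cycle 6: CDB Add3=10; issue MUL r2<-Mul2 // r0:9,r1:10,r2:Mul2,r3:Add1,r4:Add2,r5:9
cycle 7: CDB Add2=-2; issue ADD r0<-Add2 // r0:Add2,r1:10,r2:Mul2,r3:Add1,r4:-2,r5:9
cycle 8: issue SUB r5<-Add3 // r0:Add2,r1:10,r2:Mul2,r3:Add1,r4:-2,r5:Add3
cycle 9: CDB Mul1=9; stall // r0:Add2,r1:10,r2:Mul2,r3:Add1,r4:-2,r5:Add3
cycle 10: CDB Add1=7; issue ADD r1<-Add1 // r0:Add2,r1:Add1,r2:Mul2,r3:7,r4:-2,r5:Add3
cycle 11: CDB Add2=7 // r0:7,r1:Add1,r2:Mul2,r3:7,r4:-2,r5:Add3
cycle 12: - // r0:7,r1:Add1,r2:Mul2,r3:7,r4:-2,r5:Add3
cycle 13: - // r0:7,r1:Add1,r2:Mul2,r3:7,r4:-2,r5:Add3
cycle 14: CDB Add1=17 // r0:7,r1:17,r2:Mul2,r3:7,r4:-2,r5:Add3
cycle 15: CDB Add3=0 // r0:7,r1:17,r2:Mul2,r3:7,r4:-2,r5:0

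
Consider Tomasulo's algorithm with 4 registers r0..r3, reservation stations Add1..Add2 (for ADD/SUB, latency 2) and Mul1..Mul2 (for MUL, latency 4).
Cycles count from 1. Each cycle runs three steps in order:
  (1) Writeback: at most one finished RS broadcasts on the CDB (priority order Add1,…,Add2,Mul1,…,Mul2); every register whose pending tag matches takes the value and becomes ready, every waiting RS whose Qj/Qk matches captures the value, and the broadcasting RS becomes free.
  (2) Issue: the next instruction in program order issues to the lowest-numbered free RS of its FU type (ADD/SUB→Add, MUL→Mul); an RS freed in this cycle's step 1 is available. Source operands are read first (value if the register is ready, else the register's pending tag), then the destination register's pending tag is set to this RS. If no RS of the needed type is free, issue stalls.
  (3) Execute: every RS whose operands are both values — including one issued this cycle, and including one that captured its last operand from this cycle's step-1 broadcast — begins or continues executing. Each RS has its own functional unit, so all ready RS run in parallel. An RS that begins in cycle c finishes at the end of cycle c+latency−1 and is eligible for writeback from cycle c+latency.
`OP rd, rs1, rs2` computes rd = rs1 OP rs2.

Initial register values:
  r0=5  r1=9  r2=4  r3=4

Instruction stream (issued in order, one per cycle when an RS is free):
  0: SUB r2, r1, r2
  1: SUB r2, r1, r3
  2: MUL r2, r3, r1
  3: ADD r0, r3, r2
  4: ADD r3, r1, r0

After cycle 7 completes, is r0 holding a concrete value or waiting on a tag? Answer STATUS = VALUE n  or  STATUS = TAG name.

STATUS = TAG Add1

cycle 1: issue SUB r2<-Add1 // r0:5,r1:9,r2:Add1,r3:4
cycle 2: issue SUB r2<-Add2 // r0:5,r1:9,r2:Add2,r3:4
cycle 3: CDB Add1=5; issue MUL r2<-Mul1 // r0:5,r1:9,r2:Mul1,r3:4
cycle 4: CDB Add2=5; issue ADD r0<-Add1 // r0:Add1,r1:9,r2:Mul1,r3:4
cycle 5: issue ADD r3<-Add2 // r0:Add1,r1:9,r2:Mul1,r3:Add2
cycle 6: - // r0:Add1,r1:9,r2:Mul1,r3:Add2
cycle 7: CDB Mul1=36 // r0:Add1,r1:9,r2:36,r3:Add2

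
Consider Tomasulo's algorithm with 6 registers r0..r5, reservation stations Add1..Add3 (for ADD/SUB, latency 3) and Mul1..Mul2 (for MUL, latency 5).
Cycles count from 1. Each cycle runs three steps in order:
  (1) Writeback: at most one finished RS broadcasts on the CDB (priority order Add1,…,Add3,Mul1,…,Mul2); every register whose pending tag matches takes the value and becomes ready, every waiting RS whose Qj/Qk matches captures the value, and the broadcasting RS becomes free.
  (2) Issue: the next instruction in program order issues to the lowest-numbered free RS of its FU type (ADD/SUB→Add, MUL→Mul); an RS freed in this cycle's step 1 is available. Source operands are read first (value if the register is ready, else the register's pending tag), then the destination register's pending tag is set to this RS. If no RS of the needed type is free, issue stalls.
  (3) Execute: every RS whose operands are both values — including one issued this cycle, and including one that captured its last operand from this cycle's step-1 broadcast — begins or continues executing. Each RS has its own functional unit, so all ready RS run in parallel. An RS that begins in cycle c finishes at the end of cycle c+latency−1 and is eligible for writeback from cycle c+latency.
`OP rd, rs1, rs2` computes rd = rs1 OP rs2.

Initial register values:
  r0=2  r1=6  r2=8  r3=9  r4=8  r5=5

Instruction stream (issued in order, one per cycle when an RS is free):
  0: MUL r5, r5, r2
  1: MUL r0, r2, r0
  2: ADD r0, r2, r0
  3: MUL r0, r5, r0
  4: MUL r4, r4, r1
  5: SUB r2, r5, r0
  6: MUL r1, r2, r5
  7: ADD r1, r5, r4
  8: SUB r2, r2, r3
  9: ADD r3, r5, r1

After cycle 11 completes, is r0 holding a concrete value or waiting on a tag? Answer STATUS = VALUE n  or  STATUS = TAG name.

cycle 1: issue MUL r5<-Mul1 // r0:2,r1:6,r2:8,r3:9,r4:8,r5:Mul1
cycle 2: issue MUL r0<-Mul2 // r0:Mul2,r1:6,r2:8,r3:9,r4:8,r5:Mul1
cycle 3: issue ADD r0<-Add1 // r0:Add1,r1:6,r2:8,r3:9,r4:8,r5:Mul1
cycle 4: stall // r0:Add1,r1:6,r2:8,r3:9,r4:8,r5:Mul1
cycle 5: stall // r0:Add1,r1:6,r2:8,r3:9,r4:8,r5:Mul1
cycle 6: CDB Mul1=40; issue MUL r0<-Mul1 // r0:Mul1,r1:6,r2:8,r3:9,r4:8,r5:40
cycle 7: CDB Mul2=16; issue MUL r4<-Mul2 // r0:Mul1,r1:6,r2:8,r3:9,r4:Mul2,r5:40
cycle 8: issue SUB r2<-Add2 // r0:Mul1,r1:6,r2:Add2,r3:9,r4:Mul2,r5:40
cycle 9: stall // r0:Mul1,r1:6,r2:Add2,r3:9,r4:Mul2,r5:40
cycle 10: CDB Add1=24; stall // r0:Mul1,r1:6,r2:Add2,r3:9,r4:Mul2,r5:40
cycle 11: stall // r0:Mul1,r1:6,r2:Add2,r3:9,r4:Mul2,r5:40

STATUS = TAG Mul1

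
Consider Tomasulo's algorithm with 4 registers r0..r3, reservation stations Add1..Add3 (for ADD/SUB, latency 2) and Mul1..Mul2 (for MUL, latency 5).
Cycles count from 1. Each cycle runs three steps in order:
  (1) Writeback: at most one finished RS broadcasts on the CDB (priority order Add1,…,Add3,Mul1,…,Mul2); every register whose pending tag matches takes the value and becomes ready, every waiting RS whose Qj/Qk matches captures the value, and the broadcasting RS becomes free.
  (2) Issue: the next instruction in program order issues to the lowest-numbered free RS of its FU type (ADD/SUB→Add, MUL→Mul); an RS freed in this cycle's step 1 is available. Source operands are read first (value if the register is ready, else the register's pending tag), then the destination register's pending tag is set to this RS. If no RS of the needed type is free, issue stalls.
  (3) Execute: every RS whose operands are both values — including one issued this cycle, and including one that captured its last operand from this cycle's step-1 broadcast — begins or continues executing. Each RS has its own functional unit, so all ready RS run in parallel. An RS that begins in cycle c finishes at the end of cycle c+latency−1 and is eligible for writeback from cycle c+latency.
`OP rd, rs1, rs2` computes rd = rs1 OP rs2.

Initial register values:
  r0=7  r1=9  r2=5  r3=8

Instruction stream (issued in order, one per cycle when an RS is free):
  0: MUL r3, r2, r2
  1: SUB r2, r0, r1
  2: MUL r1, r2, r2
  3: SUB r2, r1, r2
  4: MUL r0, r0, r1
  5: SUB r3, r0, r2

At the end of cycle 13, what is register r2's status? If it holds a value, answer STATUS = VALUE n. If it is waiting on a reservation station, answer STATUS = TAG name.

STATUS = VALUE 6

cycle 1: issue MUL r3<-Mul1 // r0:7,r1:9,r2:5,r3:Mul1
cycle 2: issue SUB r2<-Add1 // r0:7,r1:9,r2:Add1,r3:Mul1
cycle 3: issue MUL r1<-Mul2 // r0:7,r1:Mul2,r2:Add1,r3:Mul1
cycle 4: CDB Add1=-2; issue SUB r2<-Add1 // r0:7,r1:Mul2,r2:Add1,r3:Mul1
cycle 5: stall // r0:7,r1:Mul2,r2:Add1,r3:Mul1
cycle 6: CDB Mul1=25; issue MUL r0<-Mul1 // r0:Mul1,r1:Mul2,r2:Add1,r3:25
cycle 7: issue SUB r3<-Add2 // r0:Mul1,r1:Mul2,r2:Add1,r3:Add2
cycle 8: - // r0:Mul1,r1:Mul2,r2:Add1,r3:Add2
cycle 9: CDB Mul2=4 // r0:Mul1,r1:4,r2:Add1,r3:Add2
cycle 10: - // r0:Mul1,r1:4,r2:Add1,r3:Add2
cycle 11: CDB Add1=6 // r0:Mul1,r1:4,r2:6,r3:Add2
cycle 12: - // r0:Mul1,r1:4,r2:6,r3:Add2
cycle 13: - // r0:Mul1,r1:4,r2:6,r3:Add2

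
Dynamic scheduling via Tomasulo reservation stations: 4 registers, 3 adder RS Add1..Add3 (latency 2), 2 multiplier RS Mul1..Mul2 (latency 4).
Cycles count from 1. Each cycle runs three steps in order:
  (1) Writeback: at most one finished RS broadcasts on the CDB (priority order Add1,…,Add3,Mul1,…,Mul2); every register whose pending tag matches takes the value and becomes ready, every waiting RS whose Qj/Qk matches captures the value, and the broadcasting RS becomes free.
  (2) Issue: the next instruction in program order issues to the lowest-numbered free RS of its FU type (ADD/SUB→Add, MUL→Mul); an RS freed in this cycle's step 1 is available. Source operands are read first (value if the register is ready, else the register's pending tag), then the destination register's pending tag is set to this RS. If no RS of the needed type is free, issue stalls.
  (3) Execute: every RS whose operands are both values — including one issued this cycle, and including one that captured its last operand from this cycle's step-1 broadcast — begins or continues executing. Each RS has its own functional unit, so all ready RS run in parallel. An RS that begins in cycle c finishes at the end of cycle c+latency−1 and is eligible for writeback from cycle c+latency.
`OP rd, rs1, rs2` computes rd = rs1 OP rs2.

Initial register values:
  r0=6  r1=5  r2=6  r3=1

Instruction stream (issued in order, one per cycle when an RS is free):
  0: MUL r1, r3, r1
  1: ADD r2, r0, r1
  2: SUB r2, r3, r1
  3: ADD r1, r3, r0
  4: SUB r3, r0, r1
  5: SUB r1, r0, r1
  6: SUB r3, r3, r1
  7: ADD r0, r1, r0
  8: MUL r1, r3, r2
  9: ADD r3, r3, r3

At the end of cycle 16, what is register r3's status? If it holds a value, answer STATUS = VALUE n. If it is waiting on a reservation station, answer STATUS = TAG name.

cycle 1: issue MUL r1<-Mul1 // r0:6,r1:Mul1,r2:6,r3:1
cycle 2: issue ADD r2<-Add1 // r0:6,r1:Mul1,r2:Add1,r3:1
cycle 3: issue SUB r2<-Add2 // r0:6,r1:Mul1,r2:Add2,r3:1
cycle 4: issue ADD r1<-Add3 // r0:6,r1:Add3,r2:Add2,r3:1
cycle 5: CDB Mul1=5; stall // r0:6,r1:Add3,r2:Add2,r3:1
cycle 6: CDB Add3=7; issue SUB r3<-Add3 // r0:6,r1:7,r2:Add2,r3:Add3
cycle 7: CDB Add1=11; issue SUB r1<-Add1 // r0:6,r1:Add1,r2:Add2,r3:Add3
cycle 8: CDB Add2=-4; issue SUB r3<-Add2 // r0:6,r1:Add1,r2:-4,r3:Add2
cycle 9: CDB Add1=-1; issue ADD r0<-Add1 // r0:Add1,r1:-1,r2:-4,r3:Add2
cycle 10: CDB Add3=-1; issue MUL r1<-Mul1 // r0:Add1,r1:Mul1,r2:-4,r3:Add2
cycle 11: CDB Add1=5; issue ADD r3<-Add1 // r0:5,r1:Mul1,r2:-4,r3:Add1
cycle 12: CDB Add2=0 // r0:5,r1:Mul1,r2:-4,r3:Add1
cycle 13: - // r0:5,r1:Mul1,r2:-4,r3:Add1
cycle 14: CDB Add1=0 // r0:5,r1:Mul1,r2:-4,r3:0
cycle 15: - // r0:5,r1:Mul1,r2:-4,r3:0
cycle 16: CDB Mul1=0 // r0:5,r1:0,r2:-4,r3:0

STATUS = VALUE 0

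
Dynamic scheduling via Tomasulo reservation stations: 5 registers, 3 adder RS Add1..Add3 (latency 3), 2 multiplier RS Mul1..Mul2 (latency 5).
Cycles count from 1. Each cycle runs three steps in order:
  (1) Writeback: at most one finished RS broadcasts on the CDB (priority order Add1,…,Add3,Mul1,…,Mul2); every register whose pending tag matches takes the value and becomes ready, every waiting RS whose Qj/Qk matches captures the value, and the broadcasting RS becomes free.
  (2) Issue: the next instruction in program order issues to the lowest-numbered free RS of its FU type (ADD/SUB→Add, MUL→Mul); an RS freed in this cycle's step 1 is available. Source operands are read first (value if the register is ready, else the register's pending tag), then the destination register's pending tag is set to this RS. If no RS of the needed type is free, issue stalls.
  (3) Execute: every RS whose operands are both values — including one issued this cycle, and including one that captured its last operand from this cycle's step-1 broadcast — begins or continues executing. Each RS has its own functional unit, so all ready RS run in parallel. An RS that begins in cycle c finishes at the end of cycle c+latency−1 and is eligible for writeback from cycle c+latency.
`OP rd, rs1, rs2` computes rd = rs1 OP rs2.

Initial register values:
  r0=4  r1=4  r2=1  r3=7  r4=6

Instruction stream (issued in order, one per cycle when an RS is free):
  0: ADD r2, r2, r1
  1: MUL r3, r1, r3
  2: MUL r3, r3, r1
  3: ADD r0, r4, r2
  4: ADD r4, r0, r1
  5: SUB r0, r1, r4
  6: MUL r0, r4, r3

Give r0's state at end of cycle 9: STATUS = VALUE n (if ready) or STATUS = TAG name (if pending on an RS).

STATUS = TAG Mul1

c1: issue ADD r2<-Add1 | r0:4,r1:4,r2:Add1,r3:7,r4:6
c2: issue MUL r3<-Mul1 | r0:4,r1:4,r2:Add1,r3:Mul1,r4:6
c3: issue MUL r3<-Mul2 | r0:4,r1:4,r2:Add1,r3:Mul2,r4:6
c4: CDB Add1=5; issue ADD r0<-Add1 | r0:Add1,r1:4,r2:5,r3:Mul2,r4:6
c5: issue ADD r4<-Add2 | r0:Add1,r1:4,r2:5,r3:Mul2,r4:Add2
c6: issue SUB r0<-Add3 | r0:Add3,r1:4,r2:5,r3:Mul2,r4:Add2
c7: CDB Add1=11; stall | r0:Add3,r1:4,r2:5,r3:Mul2,r4:Add2
c8: CDB Mul1=28; issue MUL r0<-Mul1 | r0:Mul1,r1:4,r2:5,r3:Mul2,r4:Add2
c9: - | r0:Mul1,r1:4,r2:5,r3:Mul2,r4:Add2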